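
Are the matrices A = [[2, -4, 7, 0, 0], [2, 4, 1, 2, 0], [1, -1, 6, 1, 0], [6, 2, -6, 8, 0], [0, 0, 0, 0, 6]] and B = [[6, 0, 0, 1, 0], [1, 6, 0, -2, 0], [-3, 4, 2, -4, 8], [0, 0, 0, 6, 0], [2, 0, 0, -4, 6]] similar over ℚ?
Two matrices over a field are similar if and only if they have the same invariant factors.

Both A and B have characteristic polynomial (x - 6)^4(x - 2) and minimal polynomial (x - 6)^3(x - 2). Computing further, both have invariant factors x - 6, (x - 6)^3(x - 2). Hence A and B are similar.

Yes.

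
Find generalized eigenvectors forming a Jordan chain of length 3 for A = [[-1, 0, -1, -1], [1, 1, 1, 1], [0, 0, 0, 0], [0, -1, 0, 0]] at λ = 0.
We seek v_1 ∈ ker(A^3) \ ker(A^2), then set v_{i+1} = A v_i.

One such chain is v_1 = [[0, 0, 0, 1]]^T, v_2 = [[-1, 1, 0, 0]]^T, v_3 = [[1, 0, 0, -1]]^T. Check: A v_3 = [[0, 0, 0, 0]]^T = 0.

v_1 = [[0, 0, 0, 1]]^T, v_2 = [[-1, 1, 0, 0]]^T, v_3 = [[1, 0, 0, -1]]^T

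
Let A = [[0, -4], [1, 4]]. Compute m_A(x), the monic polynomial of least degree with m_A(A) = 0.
m_A(x) = (x - 2)^2

The characteristic polynomial factors as (x - 2)^2. The minimal polynomial is ∏(x - λ)^{k_λ} where k_λ is the size of the largest Jordan block at λ.

For λ = 2: rank(A - 2I) = 1, and the largest Jordan block has size 2 (the smallest k with rank((A - 2I)^k) = rank((A - 2I)^(k+1))).

So m_A(x) = (x - 2)^2.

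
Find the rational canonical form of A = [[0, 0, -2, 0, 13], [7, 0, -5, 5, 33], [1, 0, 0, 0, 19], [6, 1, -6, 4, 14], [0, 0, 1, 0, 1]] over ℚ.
R = [[0, 5, 0, 0, 0], [1, 4, 0, 0, 0], [0, 0, 0, 0, 15], [0, 0, 1, 0, 17], [0, 0, 0, 1, 1]]

The invariant factors of A (the non-unit diagonal entries of the Smith normal form of xI - A over ℚ[x]) are (x - 5)(x + 1), (x - 5)(x + 1)(x + 3), each dividing the next. The characteristic polynomial is their product, (x - 5)^2(x + 1)^2(x + 3).

The rational canonical form is the block-diagonal matrix of companion matrices C(f_i):
R = [[0, 5, 0, 0, 0], [1, 4, 0, 0, 0], [0, 0, 0, 0, 15], [0, 0, 1, 0, 17], [0, 0, 0, 1, 1]].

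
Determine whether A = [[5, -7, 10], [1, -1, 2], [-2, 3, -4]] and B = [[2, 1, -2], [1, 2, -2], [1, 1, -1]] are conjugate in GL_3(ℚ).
No.

trace(A) = 0 but trace(B) = 3. The trace is a similarity invariant, so A and B are not similar.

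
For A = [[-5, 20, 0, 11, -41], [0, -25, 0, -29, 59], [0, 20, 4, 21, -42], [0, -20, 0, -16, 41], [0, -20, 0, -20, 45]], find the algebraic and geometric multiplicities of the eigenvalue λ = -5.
algebraic multiplicity 2, geometric multiplicity 2

The characteristic polynomial is (x - 5)(x - 4)^2(x + 5)^2, so the factor x + 5 appears with exponent 2: the algebraic multiplicity is 2.

rank(A + 5I) = 3, so the eigenspace has dimension 5 - 3 = 2: the geometric multiplicity is 2.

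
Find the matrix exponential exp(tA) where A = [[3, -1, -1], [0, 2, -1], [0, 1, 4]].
e^{tA} = [[e^{3*t}, -t*e^{3*t}, -t*e^{3*t}], [0, (1 - t)*e^{3*t}, -t*e^{3*t}], [0, t*e^{3*t}, (t + 1)*e^{3*t}]]

A has Jordan form J = [[3, 1, 0], [0, 3, 0], [0, 0, 3]] with A = PJP^{-1}, so e^{tA} = P e^{tJ} P^{-1}.

For a Jordan block J_k(λ), e^{tJ_k(λ)} = e^{λt} · (I + tN + t^2 N^2/2! + ... + t^{k-1} N^{k-1}/(k-1)!) where N is the nilpotent superdiagonal part.

Assembling the blocks and conjugating back gives the entries of e^{tA} as shown above.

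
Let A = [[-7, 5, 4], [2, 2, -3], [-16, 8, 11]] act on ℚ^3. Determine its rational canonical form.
The invariant factors of A (the non-unit diagonal entries of the Smith normal form of xI - A over ℚ[x]) are x(x - 3)^2, each dividing the next. The characteristic polynomial is their product, x(x - 3)^2.

The rational canonical form is the block-diagonal matrix of companion matrices C(f_i):
R = [[0, 0, 0], [1, 0, -9], [0, 1, 6]].

R = [[0, 0, 0], [1, 0, -9], [0, 1, 6]]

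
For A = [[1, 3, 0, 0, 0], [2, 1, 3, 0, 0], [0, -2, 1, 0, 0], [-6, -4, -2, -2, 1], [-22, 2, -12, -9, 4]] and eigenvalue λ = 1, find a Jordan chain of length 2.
We seek v_1 ∈ ker((A - I)^2) \ ker(A - I), then set v_{i+1} = (A - I) v_i.

One such chain is v_1 = [[0, 0, 0, 0, 1]]^T, v_2 = [[0, 0, 0, 1, 3]]^T. Check: (A - I) v_2 = [[0, 0, 0, 0, 0]]^T = 0.

v_1 = [[0, 0, 0, 0, 1]]^T, v_2 = [[0, 0, 0, 1, 3]]^T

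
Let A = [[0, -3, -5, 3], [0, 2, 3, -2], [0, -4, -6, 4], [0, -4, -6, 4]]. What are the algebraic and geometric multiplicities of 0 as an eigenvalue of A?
The characteristic polynomial is x^4, so the factor x appears with exponent 4: the algebraic multiplicity is 4.

rank(A) = 2, so the eigenspace has dimension 4 - 2 = 2: the geometric multiplicity is 2.

Since 2 < 4, A is not diagonalizable.

algebraic multiplicity 4, geometric multiplicity 2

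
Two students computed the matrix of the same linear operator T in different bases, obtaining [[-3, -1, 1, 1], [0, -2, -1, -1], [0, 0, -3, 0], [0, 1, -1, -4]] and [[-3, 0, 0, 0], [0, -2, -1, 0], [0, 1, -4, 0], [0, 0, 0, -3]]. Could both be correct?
Yes.

Two matrices over a field are similar if and only if they have the same invariant factors.

Both A and B have characteristic polynomial (x + 3)^4 and minimal polynomial (x + 3)^2. Computing further, both have invariant factors x + 3, x + 3, (x + 3)^2. Hence A and B are similar.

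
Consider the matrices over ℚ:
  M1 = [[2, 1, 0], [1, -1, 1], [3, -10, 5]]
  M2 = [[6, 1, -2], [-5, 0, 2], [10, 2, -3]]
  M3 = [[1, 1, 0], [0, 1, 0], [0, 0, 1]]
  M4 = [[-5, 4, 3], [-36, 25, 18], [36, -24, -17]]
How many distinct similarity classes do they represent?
Characteristic polynomials: χ_{M1} = (x - 2)^3, χ_{M2} = (x - 1)^3, χ_{M3} = (x - 1)^3, χ_{M4} = (x - 1)^3.

{M1}: invariant factors (x - 2)^3.

{M2, M3, M4}: invariant factors x - 1, (x - 1)^2.

Matrices are similar if and only if their invariant-factor lists agree; the partition into similarity classes is {M1}, {M2, M3, M4}.

2 classes: {M1}, {M2, M3, M4}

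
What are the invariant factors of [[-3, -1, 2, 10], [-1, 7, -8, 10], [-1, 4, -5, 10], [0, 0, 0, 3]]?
x - 3, (x - 3)(x + 2)^2

The Jordan structure of A has elementary divisors (x + 2)^2, (x - 3), (x - 3). Arranging the block sizes at each eigenvalue in decreasing order and taking row products gives the invariant factors.

Invariant factors (smallest first, each dividing the next): x - 3, (x - 3)(x + 2)^2.

Check: the last factor (x - 3)(x + 2)^2 is the minimal polynomial, and the product (x - 3)^2(x + 2)^2 is the characteristic polynomial.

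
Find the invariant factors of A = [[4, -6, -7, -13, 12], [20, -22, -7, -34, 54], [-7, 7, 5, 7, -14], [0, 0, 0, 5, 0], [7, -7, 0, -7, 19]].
x - 5, x - 5, (x - 5)(x + 2)^2

The Jordan structure of A has elementary divisors (x + 2)^2, (x - 5), (x - 5), (x - 5). Arranging the block sizes at each eigenvalue in decreasing order and taking row products gives the invariant factors.

Invariant factors (smallest first, each dividing the next): x - 5, x - 5, (x - 5)(x + 2)^2.

Check: the last factor (x - 5)(x + 2)^2 is the minimal polynomial, and the product (x - 5)^3(x + 2)^2 is the characteristic polynomial.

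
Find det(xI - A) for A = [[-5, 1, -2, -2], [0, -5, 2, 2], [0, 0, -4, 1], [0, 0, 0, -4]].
χ_A(x) = (x + 4)^2(x + 5)^2

xI - A = [[x + 5, -1, 2, 2], [0, x + 5, -2, -2], [0, 0, x + 4, -1], [0, 0, 0, x + 4]].

Expanding det(xI - A) along the first row:
det(xI - A) = + (x + 5)·det([[x + 5, -2, -2], [0, x + 4, -1], [0, 0, x + 4]]) - (-1)·det([[0, -2, -2], [0, x + 4, -1], [0, 0, x + 4]]) + (2)·det([[0, x + 5, -2], [0, 0, -1], [0, 0, x + 4]]) - (2)·det([[0, x + 5, -2], [0, 0, x + 4], [0, 0, 0]]).

Evaluating gives χ_A(x) = x^4 + 18x^3 + 121x^2 + 360x + 400 = (x + 4)^2(x + 5)^2.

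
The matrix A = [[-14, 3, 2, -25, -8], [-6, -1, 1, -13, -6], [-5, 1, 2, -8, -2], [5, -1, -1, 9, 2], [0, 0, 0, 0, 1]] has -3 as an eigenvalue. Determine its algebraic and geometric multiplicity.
algebraic multiplicity 2, geometric multiplicity 1

The characteristic polynomial is (x - 1)^3(x + 3)^2, so the factor x + 3 appears with exponent 2: the algebraic multiplicity is 2.

rank(A + 3I) = 4, so the eigenspace has dimension 5 - 4 = 1: the geometric multiplicity is 1.

Since 1 < 2, A is not diagonalizable.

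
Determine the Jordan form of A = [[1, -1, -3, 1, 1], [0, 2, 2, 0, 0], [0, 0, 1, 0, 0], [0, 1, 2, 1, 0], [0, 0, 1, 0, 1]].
J = [[1, 1, 0, 0, 0], [0, 1, 1, 0, 0], [0, 0, 1, 0, 0], [0, 0, 0, 1, 0], [0, 0, 0, 0, 2]]

The characteristic polynomial is det(xI - A) = (x - 2)(x - 1)^4, so the eigenvalues are 1 (algebraic multiplicity 4), 2 (algebraic multiplicity 1).

For λ = 1: rank(A - I) = 3, rank((A - I)^2) = 2, rank((A - I)^3) = 1. The eigenspace has dimension 5 - 3 = 2, so there are 2 Jordan blocks; the rank sequence gives block sizes [3, 1].

For λ = 2: algebraic multiplicity 1 gives one 1×1 block.

Assembling the blocks gives the Jordan form J above.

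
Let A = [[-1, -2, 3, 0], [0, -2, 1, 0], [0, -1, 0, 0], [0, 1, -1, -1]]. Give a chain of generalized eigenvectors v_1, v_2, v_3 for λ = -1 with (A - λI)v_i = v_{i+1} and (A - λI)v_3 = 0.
v_1 = [[0, 0, 1, 0]]^T, v_2 = [[3, 1, 1, -1]]^T, v_3 = [[1, 0, 0, 0]]^T

We seek v_1 ∈ ker((A + I)^3) \ ker((A + I)^2), then set v_{i+1} = (A + I) v_i.

One such chain is v_1 = [[0, 0, 1, 0]]^T, v_2 = [[3, 1, 1, -1]]^T, v_3 = [[1, 0, 0, 0]]^T. Check: (A + I) v_3 = [[0, 0, 0, 0]]^T = 0.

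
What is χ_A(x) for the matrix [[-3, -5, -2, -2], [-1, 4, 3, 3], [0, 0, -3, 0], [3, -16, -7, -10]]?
xI - A = [[x + 3, 5, 2, 2], [1, x - 4, -3, -3], [0, 0, x + 3, 0], [-3, 16, 7, x + 10]].

Expanding det(xI - A) along the first row:
det(xI - A) = + (x + 3)·det([[x - 4, -3, -3], [0, x + 3, 0], [16, 7, x + 10]]) - (5)·det([[1, -3, -3], [0, x + 3, 0], [-3, 7, x + 10]]) + (2)·det([[1, x - 4, -3], [0, 0, 0], [-3, 16, x + 10]]) - (2)·det([[1, x - 4, -3], [0, 0, x + 3], [-3, 16, 7]]).

Evaluating gives χ_A(x) = x^4 + 12x^3 + 54x^2 + 108x + 81 = (x + 3)^4.

χ_A(x) = (x + 3)^4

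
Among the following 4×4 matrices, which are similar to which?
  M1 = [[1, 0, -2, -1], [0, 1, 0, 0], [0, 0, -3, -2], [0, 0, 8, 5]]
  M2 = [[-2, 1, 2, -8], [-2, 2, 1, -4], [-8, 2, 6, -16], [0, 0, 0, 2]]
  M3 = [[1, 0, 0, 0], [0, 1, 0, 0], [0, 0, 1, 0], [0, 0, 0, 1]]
3 classes: {M1}, {M2}, {M3}

Characteristic polynomials: χ_{M1} = (x - 1)^4, χ_{M2} = (x - 2)^4, χ_{M3} = (x - 1)^4.

{M1}: invariant factors x - 1, x - 1, (x - 1)^2.

{M2}: invariant factors x - 2, (x - 2)^3.

{M3}: invariant factors x - 1, x - 1, x - 1, x - 1.

Matrices are similar if and only if their invariant-factor lists agree; the partition into similarity classes is {M1}, {M2}, {M3}.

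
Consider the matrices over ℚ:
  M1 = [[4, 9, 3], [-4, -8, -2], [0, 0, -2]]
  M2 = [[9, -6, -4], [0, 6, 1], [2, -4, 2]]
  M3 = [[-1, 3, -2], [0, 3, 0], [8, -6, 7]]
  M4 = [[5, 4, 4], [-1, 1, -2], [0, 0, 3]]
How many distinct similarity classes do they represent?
3 classes: {M1}, {M2}, {M3, M4}

Characteristic polynomials: χ_{M1} = (x + 2)^3, χ_{M2} = (x - 6)^2(x - 5), χ_{M3} = (x - 3)^3, χ_{M4} = (x - 3)^3.

{M1}: invariant factors x + 2, (x + 2)^2.

{M2}: invariant factors (x - 6)^2(x - 5).

{M3, M4}: invariant factors x - 3, (x - 3)^2.

Matrices are similar if and only if their invariant-factor lists agree; the partition into similarity classes is {M1}, {M2}, {M3, M4}.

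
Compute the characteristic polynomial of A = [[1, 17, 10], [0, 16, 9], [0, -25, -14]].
xI - A = [[x - 1, -17, -10], [0, x - 16, -9], [0, 25, x + 14]].

Expanding det(xI - A) along the first row:
det(xI - A) = + (x - 1)·det([[x - 16, -9], [25, x + 14]]) - (-17)·det([[0, -9], [0, x + 14]]) + (-10)·det([[0, x - 16], [0, 25]]).

Evaluating gives χ_A(x) = x^3 - 3x^2 + 3x - 1 = (x - 1)^3.

χ_A(x) = (x - 1)^3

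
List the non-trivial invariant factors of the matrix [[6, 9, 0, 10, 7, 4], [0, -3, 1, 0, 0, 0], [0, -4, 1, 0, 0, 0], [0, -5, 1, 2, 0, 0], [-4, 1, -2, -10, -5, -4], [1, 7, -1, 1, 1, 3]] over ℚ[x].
x - 2, (x - 3)(x - 2)(x + 1)^3

The Jordan structure of A has elementary divisors (x + 1)^3, (x - 2), (x - 2), (x - 3). Arranging the block sizes at each eigenvalue in decreasing order and taking row products gives the invariant factors.

Invariant factors (smallest first, each dividing the next): x - 2, (x - 3)(x - 2)(x + 1)^3.

Check: the last factor (x - 3)(x - 2)(x + 1)^3 is the minimal polynomial, and the product (x - 3)(x - 2)^2(x + 1)^3 is the characteristic polynomial.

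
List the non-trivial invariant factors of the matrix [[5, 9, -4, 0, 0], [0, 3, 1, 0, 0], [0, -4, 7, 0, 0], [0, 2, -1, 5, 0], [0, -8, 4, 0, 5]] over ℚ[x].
The Jordan structure of A has elementary divisors (x - 5)^3, (x - 5), (x - 5). Arranging the block sizes at each eigenvalue in decreasing order and taking row products gives the invariant factors.

Invariant factors (smallest first, each dividing the next): x - 5, x - 5, (x - 5)^3.

Check: the last factor (x - 5)^3 is the minimal polynomial, and the product (x - 5)^5 is the characteristic polynomial.

x - 5, x - 5, (x - 5)^3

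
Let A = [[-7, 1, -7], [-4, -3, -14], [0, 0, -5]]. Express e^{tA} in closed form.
A has Jordan form J = [[-5, 1, 0], [0, -5, 0], [0, 0, -5]] with A = PJP^{-1}, so e^{tA} = P e^{tJ} P^{-1}.

For a Jordan block J_k(λ), e^{tJ_k(λ)} = e^{λt} · (I + tN + t^2 N^2/2! + ... + t^{k-1} N^{k-1}/(k-1)!) where N is the nilpotent superdiagonal part.

Assembling the blocks and conjugating back gives the entries of e^{tA} as shown above.

e^{tA} = [[(1 - 2*t)*e^{-5*t}, t*e^{-5*t}, -7*t*e^{-5*t}], [-4*t*e^{-5*t}, (2*t + 1)*e^{-5*t}, -14*t*e^{-5*t}], [0, 0, e^{-5*t}]]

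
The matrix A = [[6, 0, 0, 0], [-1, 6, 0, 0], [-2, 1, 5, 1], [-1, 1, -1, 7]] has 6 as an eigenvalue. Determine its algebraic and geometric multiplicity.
The characteristic polynomial is (x - 6)^4, so the factor x - 6 appears with exponent 4: the algebraic multiplicity is 4.

rank(A - 6I) = 2, so the eigenspace has dimension 4 - 2 = 2: the geometric multiplicity is 2.

Since 2 < 4, A is not diagonalizable.

algebraic multiplicity 4, geometric multiplicity 2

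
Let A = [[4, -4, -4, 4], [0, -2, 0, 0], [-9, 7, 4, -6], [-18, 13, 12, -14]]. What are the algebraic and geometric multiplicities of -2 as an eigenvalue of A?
algebraic multiplicity 4, geometric multiplicity 2

The characteristic polynomial is (x + 2)^4, so the factor x + 2 appears with exponent 4: the algebraic multiplicity is 4.

rank(A + 2I) = 2, so the eigenspace has dimension 4 - 2 = 2: the geometric multiplicity is 2.

Since 2 < 4, A is not diagonalizable.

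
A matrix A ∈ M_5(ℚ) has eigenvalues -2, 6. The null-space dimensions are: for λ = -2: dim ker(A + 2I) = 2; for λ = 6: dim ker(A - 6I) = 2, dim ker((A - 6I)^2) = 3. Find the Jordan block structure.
Jordan blocks: (-2, 1), (-2, 1), (6, 2), (6, 1)

λ = -2: successive nullity increments [2] count blocks of size ≥ k; block sizes are [1, 1].
λ = 6: successive nullity increments [2, 1] count blocks of size ≥ k; block sizes are [2, 1].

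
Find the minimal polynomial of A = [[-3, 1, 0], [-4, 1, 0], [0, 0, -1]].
m_A(x) = (x + 1)^2

The characteristic polynomial factors as (x + 1)^3. The minimal polynomial is ∏(x - λ)^{k_λ} where k_λ is the size of the largest Jordan block at λ.

For λ = -1: rank(A + I) = 1, and the largest Jordan block has size 2 (the smallest k with rank((A + I)^k) = rank((A + I)^(k+1))).

So m_A(x) = (x + 1)^2.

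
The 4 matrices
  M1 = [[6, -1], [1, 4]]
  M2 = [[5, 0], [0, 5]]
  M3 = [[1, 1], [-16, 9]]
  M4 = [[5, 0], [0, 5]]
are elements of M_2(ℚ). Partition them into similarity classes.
2 classes: {M1, M3}, {M2, M4}

Characteristic polynomials: χ_{M1} = (x - 5)^2, χ_{M2} = (x - 5)^2, χ_{M3} = (x - 5)^2, χ_{M4} = (x - 5)^2.

{M1, M3}: invariant factors (x - 5)^2.

{M2, M4}: invariant factors x - 5, x - 5.

Matrices are similar if and only if their invariant-factor lists agree; the partition into similarity classes is {M1, M3}, {M2, M4}.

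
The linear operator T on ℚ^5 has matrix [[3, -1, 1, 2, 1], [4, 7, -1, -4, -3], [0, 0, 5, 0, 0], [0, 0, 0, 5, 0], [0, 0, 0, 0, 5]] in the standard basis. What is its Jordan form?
J = [[5, 1, 0, 0, 0], [0, 5, 1, 0, 0], [0, 0, 5, 0, 0], [0, 0, 0, 5, 0], [0, 0, 0, 0, 5]]

The characteristic polynomial is det(xI - A) = (x - 5)^5, so the eigenvalues are 5 (algebraic multiplicity 5).

For λ = 5: rank(A - 5I) = 2, rank((A - 5I)^2) = 1, rank((A - 5I)^3) = 0. The eigenspace has dimension 5 - 2 = 3, so there are 3 Jordan blocks; the rank sequence gives block sizes [3, 1, 1].

Assembling the blocks gives the Jordan form J above.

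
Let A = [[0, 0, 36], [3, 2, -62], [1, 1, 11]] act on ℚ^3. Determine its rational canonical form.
The invariant factors of A (the non-unit diagonal entries of the Smith normal form of xI - A over ℚ[x]) are (x - 6)^2(x - 1), each dividing the next. The characteristic polynomial is their product, (x - 6)^2(x - 1).

The rational canonical form is the block-diagonal matrix of companion matrices C(f_i):
R = [[0, 0, 36], [1, 0, -48], [0, 1, 13]].

R = [[0, 0, 36], [1, 0, -48], [0, 1, 13]]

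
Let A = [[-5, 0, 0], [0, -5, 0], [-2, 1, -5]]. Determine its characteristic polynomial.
χ_A(x) = (x + 5)^3

xI - A = [[x + 5, 0, 0], [0, x + 5, 0], [2, -1, x + 5]].

Expanding det(xI - A) along the first row:
det(xI - A) = + (x + 5)·det([[x + 5, 0], [-1, x + 5]]) - (0)·det([[0, 0], [2, x + 5]]) + (0)·det([[0, x + 5], [2, -1]]).

Evaluating gives χ_A(x) = x^3 + 15x^2 + 75x + 125 = (x + 5)^3.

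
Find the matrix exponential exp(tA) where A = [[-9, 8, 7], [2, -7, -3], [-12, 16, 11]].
A has Jordan form J = [[-3, 1, 0], [0, -3, 0], [0, 0, 1]] with A = PJP^{-1}, so e^{tA} = P e^{tJ} P^{-1}.

For a Jordan block J_k(λ), e^{tJ_k(λ)} = e^{λt} · (I + tN + t^2 N^2/2! + ... + t^{k-1} N^{k-1}/(k-1)!) where N is the nilpotent superdiagonal part.

Assembling the blocks and conjugating back gives the entries of e^{tA} as shown above.

e^{tA} = [[(2*t - 2*e^{4*t} + 3)*e^{-3*t}, 2*e^{t} - 2*e^{-3*t}, (-t + 2*e^{4*t} - 2)*e^{-3*t}], [(-2*t + e^{4*t} - 1)*e^{-3*t}, -e^{t} + 2*e^{-3*t}, (t - e^{4*t} + 1)*e^{-3*t}], [4*(t - e^{4*t} + 1)*e^{-3*t}, 4*e^{t} - 4*e^{-3*t}, (-2*t + 4*e^{4*t} - 3)*e^{-3*t}]]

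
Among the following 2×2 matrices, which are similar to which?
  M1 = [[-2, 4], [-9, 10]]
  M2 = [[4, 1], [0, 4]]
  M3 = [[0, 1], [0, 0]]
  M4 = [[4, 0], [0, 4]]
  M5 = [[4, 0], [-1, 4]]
3 classes: {M1, M2, M5}, {M3}, {M4}

Characteristic polynomials: χ_{M1} = (x - 4)^2, χ_{M2} = (x - 4)^2, χ_{M3} = x^2, χ_{M4} = (x - 4)^2, χ_{M5} = (x - 4)^2.

{M1, M2, M5}: invariant factors (x - 4)^2.

{M3}: invariant factors x^2.

{M4}: invariant factors x - 4, x - 4.

Matrices are similar if and only if their invariant-factor lists agree; the partition into similarity classes is {M1, M2, M5}, {M3}, {M4}.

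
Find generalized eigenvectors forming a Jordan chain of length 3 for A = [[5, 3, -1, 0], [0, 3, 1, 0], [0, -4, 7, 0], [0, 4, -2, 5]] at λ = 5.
We seek v_1 ∈ ker((A - 5I)^3) \ ker((A - 5I)^2), then set v_{i+1} = (A - 5I) v_i.

One such chain is v_1 = [[0, 0, 1, 1]]^T, v_2 = [[-1, 1, 2, -2]]^T, v_3 = [[1, 0, 0, 0]]^T. Check: (A - 5I) v_3 = [[0, 0, 0, 0]]^T = 0.

v_1 = [[0, 0, 1, 1]]^T, v_2 = [[-1, 1, 2, -2]]^T, v_3 = [[1, 0, 0, 0]]^T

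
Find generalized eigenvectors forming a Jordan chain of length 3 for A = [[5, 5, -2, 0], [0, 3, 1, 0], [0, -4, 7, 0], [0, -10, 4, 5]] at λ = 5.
We seek v_1 ∈ ker((A - 5I)^3) \ ker((A - 5I)^2), then set v_{i+1} = (A - 5I) v_i.

One such chain is v_1 = [[0, 0, 1, 0]]^T, v_2 = [[-2, 1, 2, 4]]^T, v_3 = [[1, 0, 0, -2]]^T. Check: (A - 5I) v_3 = [[0, 0, 0, 0]]^T = 0.

v_1 = [[0, 0, 1, 0]]^T, v_2 = [[-2, 1, 2, 4]]^T, v_3 = [[1, 0, 0, -2]]^T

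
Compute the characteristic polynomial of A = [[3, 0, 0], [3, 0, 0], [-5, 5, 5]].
xI - A = [[x - 3, 0, 0], [-3, x, 0], [5, -5, x - 5]].

Expanding det(xI - A) along the first row:
det(xI - A) = + (x - 3)·det([[x, 0], [-5, x - 5]]) - (0)·det([[-3, 0], [5, x - 5]]) + (0)·det([[-3, x], [5, -5]]).

Evaluating gives χ_A(x) = x^3 - 8x^2 + 15x = x(x - 5)(x - 3).

χ_A(x) = x(x - 5)(x - 3)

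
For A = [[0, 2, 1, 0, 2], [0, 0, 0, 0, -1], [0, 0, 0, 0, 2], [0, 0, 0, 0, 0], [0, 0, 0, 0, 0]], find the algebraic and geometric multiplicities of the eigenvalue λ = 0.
algebraic multiplicity 5, geometric multiplicity 3

The characteristic polynomial is x^5, so the factor x appears with exponent 5: the algebraic multiplicity is 5.

rank(A) = 2, so the eigenspace has dimension 5 - 2 = 3: the geometric multiplicity is 3.

Since 3 < 5, A is not diagonalizable.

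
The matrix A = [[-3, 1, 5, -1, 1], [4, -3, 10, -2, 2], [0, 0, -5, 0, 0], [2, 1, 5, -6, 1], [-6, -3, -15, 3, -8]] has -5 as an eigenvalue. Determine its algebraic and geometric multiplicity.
algebraic multiplicity 5, geometric multiplicity 4

The characteristic polynomial is (x + 5)^5, so the factor x + 5 appears with exponent 5: the algebraic multiplicity is 5.

rank(A + 5I) = 1, so the eigenspace has dimension 5 - 1 = 4: the geometric multiplicity is 4.

Since 4 < 5, A is not diagonalizable.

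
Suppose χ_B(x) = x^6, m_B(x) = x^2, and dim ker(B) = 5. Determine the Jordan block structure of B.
λ = 0: algebraic multiplicity 6 (exponent in χ_B), largest block size 2 (exponent in m_B), 5 blocks (geometric multiplicity). These force block sizes [2, 1, 1, 1, 1].

Jordan blocks: (0, 2), (0, 1), (0, 1), (0, 1), (0, 1)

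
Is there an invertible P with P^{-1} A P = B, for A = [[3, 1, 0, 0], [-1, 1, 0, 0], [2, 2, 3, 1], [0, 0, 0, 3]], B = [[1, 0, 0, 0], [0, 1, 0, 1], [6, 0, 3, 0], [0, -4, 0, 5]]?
No.

χ_A(x) = (x - 3)^2(x - 2)^2 but χ_B(x) = (x - 3)^3(x - 1). The characteristic polynomial is a similarity invariant, so A and B are not similar.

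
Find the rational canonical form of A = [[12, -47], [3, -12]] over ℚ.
The invariant factors of A (the non-unit diagonal entries of the Smith normal form of xI - A over ℚ[x]) are x^2 - 3, each dividing the next. The characteristic polynomial is their product, x^2 - 3.

The rational canonical form is the block-diagonal matrix of companion matrices C(f_i):
R = [[0, 3], [1, 0]].

Note the characteristic polynomial does not split into linear factors over ℚ, so A has no Jordan form over ℚ; the rational canonical form exists over any field.

R = [[0, 3], [1, 0]]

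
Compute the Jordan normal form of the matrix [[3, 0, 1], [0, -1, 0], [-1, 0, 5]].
J = [[-1, 0, 0], [0, 4, 1], [0, 0, 4]]

The characteristic polynomial is det(xI - A) = (x - 4)^2(x + 1), so the eigenvalues are -1 (algebraic multiplicity 1), 4 (algebraic multiplicity 2).

For λ = -1: algebraic multiplicity 1 gives one 1×1 block.

For λ = 4: rank(A - 4I) = 2, rank((A - 4I)^2) = 1. The eigenspace has dimension 3 - 2 = 1, so there is 1 Jordan block; the rank sequence gives block sizes [2].

Assembling the blocks gives the Jordan form J above.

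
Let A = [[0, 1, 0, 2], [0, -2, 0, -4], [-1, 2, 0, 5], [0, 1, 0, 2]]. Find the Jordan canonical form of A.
The characteristic polynomial is det(xI - A) = x^4, so the eigenvalues are 0 (algebraic multiplicity 4).

For λ = 0: rank(A) = 2, rank(A^2) = 0. The eigenspace has dimension 4 - 2 = 2, so there are 2 Jordan blocks; the rank sequence gives block sizes [2, 2].

Assembling the blocks gives the Jordan form J above.

J = [[0, 1, 0, 0], [0, 0, 0, 0], [0, 0, 0, 1], [0, 0, 0, 0]]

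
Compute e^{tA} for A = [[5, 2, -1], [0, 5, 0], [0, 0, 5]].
A has Jordan form J = [[5, 1, 0], [0, 5, 0], [0, 0, 5]] with A = PJP^{-1}, so e^{tA} = P e^{tJ} P^{-1}.

For a Jordan block J_k(λ), e^{tJ_k(λ)} = e^{λt} · (I + tN + t^2 N^2/2! + ... + t^{k-1} N^{k-1}/(k-1)!) where N is the nilpotent superdiagonal part.

Assembling the blocks and conjugating back gives the entries of e^{tA} as shown above.

e^{tA} = [[e^{5*t}, 2*t*e^{5*t}, -t*e^{5*t}], [0, e^{5*t}, 0], [0, 0, e^{5*t}]]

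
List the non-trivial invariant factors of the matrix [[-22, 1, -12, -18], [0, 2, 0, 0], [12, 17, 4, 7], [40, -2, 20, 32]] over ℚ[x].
(x - 6)^2(x - 2)^2

The Jordan structure of A has elementary divisors (x - 2)^2, (x - 6)^2. Arranging the block sizes at each eigenvalue in decreasing order and taking row products gives the invariant factors.

Invariant factors (smallest first, each dividing the next): (x - 6)^2(x - 2)^2.

Check: the last factor (x - 6)^2(x - 2)^2 is the minimal polynomial, and the product (x - 6)^2(x - 2)^2 is the characteristic polynomial.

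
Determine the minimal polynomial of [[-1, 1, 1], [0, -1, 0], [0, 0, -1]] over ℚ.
The characteristic polynomial factors as (x + 1)^3. The minimal polynomial is ∏(x - λ)^{k_λ} where k_λ is the size of the largest Jordan block at λ.

For λ = -1: rank(A + I) = 1, and the largest Jordan block has size 2 (the smallest k with rank((A + I)^k) = rank((A + I)^(k+1))).

So m_A(x) = (x + 1)^2.

m_A(x) = (x + 1)^2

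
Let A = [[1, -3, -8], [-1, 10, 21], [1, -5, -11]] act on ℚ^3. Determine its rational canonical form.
The invariant factors of A (the non-unit diagonal entries of the Smith normal form of xI - A over ℚ[x]) are x^3 - x - 5, each dividing the next. The characteristic polynomial is their product, x^3 - x - 5.

The rational canonical form is the block-diagonal matrix of companion matrices C(f_i):
R = [[0, 0, 5], [1, 0, 1], [0, 1, 0]].

Note the characteristic polynomial does not split into linear factors over ℚ, so A has no Jordan form over ℚ; the rational canonical form exists over any field.

R = [[0, 0, 5], [1, 0, 1], [0, 1, 0]]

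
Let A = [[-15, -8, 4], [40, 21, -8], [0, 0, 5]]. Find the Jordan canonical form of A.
J = [[1, 0, 0], [0, 5, 0], [0, 0, 5]]

The characteristic polynomial is det(xI - A) = (x - 5)^2(x - 1), so the eigenvalues are 1 (algebraic multiplicity 1), 5 (algebraic multiplicity 2).

For λ = 1: algebraic multiplicity 1 gives one 1×1 block.

For λ = 5: rank(A - 5I) = 1. The eigenspace has dimension 3 - 1 = 2, so there are 2 Jordan blocks; the rank sequence gives block sizes [1, 1].

Assembling the blocks gives the Jordan form J above.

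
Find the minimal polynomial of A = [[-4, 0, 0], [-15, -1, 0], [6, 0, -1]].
The characteristic polynomial factors as (x + 1)^2(x + 4). The minimal polynomial is ∏(x - λ)^{k_λ} where k_λ is the size of the largest Jordan block at λ.

For λ = -4: rank(A + 4I) = 2, and the largest Jordan block has size 1 (the smallest k with rank((A + 4I)^k) = rank((A + 4I)^(k+1))).
For λ = -1: rank(A + I) = 1, and the largest Jordan block has size 1 (the smallest k with rank((A + I)^k) = rank((A + I)^(k+1))).

So m_A(x) = (x + 1)(x + 4).

m_A(x) = (x + 1)(x + 4)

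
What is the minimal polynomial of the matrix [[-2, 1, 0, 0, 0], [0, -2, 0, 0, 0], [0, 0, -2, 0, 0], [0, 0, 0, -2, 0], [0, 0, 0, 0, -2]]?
m_A(x) = (x + 2)^2

The characteristic polynomial factors as (x + 2)^5. The minimal polynomial is ∏(x - λ)^{k_λ} where k_λ is the size of the largest Jordan block at λ.

For λ = -2: rank(A + 2I) = 1, and the largest Jordan block has size 2 (the smallest k with rank((A + 2I)^k) = rank((A + 2I)^(k+1))).

So m_A(x) = (x + 2)^2.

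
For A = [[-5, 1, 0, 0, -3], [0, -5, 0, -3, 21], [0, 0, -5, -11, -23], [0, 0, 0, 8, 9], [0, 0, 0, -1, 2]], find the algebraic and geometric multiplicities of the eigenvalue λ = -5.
The characteristic polynomial is (x - 5)^2(x + 5)^3, so the factor x + 5 appears with exponent 3: the algebraic multiplicity is 3.

rank(A + 5I) = 3, so the eigenspace has dimension 5 - 3 = 2: the geometric multiplicity is 2.

Since 2 < 3, A is not diagonalizable.

algebraic multiplicity 3, geometric multiplicity 2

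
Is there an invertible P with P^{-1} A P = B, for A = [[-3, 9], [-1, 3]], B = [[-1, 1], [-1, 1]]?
Yes.

Two matrices over a field are similar if and only if they have the same invariant factors.

Both A and B have characteristic polynomial x^2 and minimal polynomial x^2. Computing further, both have invariant factors x^2. Hence A and B are similar.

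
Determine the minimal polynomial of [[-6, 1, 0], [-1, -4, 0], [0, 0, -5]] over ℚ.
The characteristic polynomial factors as (x + 5)^3. The minimal polynomial is ∏(x - λ)^{k_λ} where k_λ is the size of the largest Jordan block at λ.

For λ = -5: rank(A + 5I) = 1, and the largest Jordan block has size 2 (the smallest k with rank((A + 5I)^k) = rank((A + 5I)^(k+1))).

So m_A(x) = (x + 5)^2.

m_A(x) = (x + 5)^2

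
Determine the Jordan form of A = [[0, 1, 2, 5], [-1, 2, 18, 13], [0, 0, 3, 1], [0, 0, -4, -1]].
The characteristic polynomial is det(xI - A) = (x - 1)^4, so the eigenvalues are 1 (algebraic multiplicity 4).

For λ = 1: rank(A - I) = 2, rank((A - I)^2) = 0. The eigenspace has dimension 4 - 2 = 2, so there are 2 Jordan blocks; the rank sequence gives block sizes [2, 2].

Assembling the blocks gives the Jordan form J above.

J = [[1, 1, 0, 0], [0, 1, 0, 0], [0, 0, 1, 1], [0, 0, 0, 1]]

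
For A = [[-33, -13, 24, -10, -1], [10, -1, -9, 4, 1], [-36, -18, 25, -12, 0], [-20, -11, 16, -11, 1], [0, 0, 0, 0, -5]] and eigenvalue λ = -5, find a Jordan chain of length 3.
We seek v_1 ∈ ker((A + 5I)^3) \ ker((A + 5I)^2), then set v_{i+1} = (A + 5I) v_i.

One such chain is v_1 = [[1, 0, 1, 0, 0]]^T, v_2 = [[-4, 1, -6, -4, 0]]^T, v_3 = [[-5, 2, -6, -3, 0]]^T. Check: (A + 5I) v_3 = [[0, 0, 0, 0, 0]]^T = 0.

v_1 = [[1, 0, 1, 0, 0]]^T, v_2 = [[-4, 1, -6, -4, 0]]^T, v_3 = [[-5, 2, -6, -3, 0]]^T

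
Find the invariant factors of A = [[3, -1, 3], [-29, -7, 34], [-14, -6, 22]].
(x - 6)^3

The Jordan structure of A has elementary divisors (x - 6)^3. Arranging the block sizes at each eigenvalue in decreasing order and taking row products gives the invariant factors.

Invariant factors (smallest first, each dividing the next): (x - 6)^3.

Check: the last factor (x - 6)^3 is the minimal polynomial, and the product (x - 6)^3 is the characteristic polynomial.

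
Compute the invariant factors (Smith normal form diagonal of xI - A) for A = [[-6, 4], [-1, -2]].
(x + 4)^2

The Jordan structure of A has elementary divisors (x + 4)^2. Arranging the block sizes at each eigenvalue in decreasing order and taking row products gives the invariant factors.

Invariant factors (smallest first, each dividing the next): (x + 4)^2.

Check: the last factor (x + 4)^2 is the minimal polynomial, and the product (x + 4)^2 is the characteristic polynomial.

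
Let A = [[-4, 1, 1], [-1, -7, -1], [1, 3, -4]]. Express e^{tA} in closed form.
e^{tA} = [[(t^2/2 + t + 1)*e^{-5*t}, t*(t + 1)*e^{-5*t}, t*(t + 2)*e^{-5*t}/2], [-t*e^{-5*t}, (1 - 2*t)*e^{-5*t}, -t*e^{-5*t}], [t*(2 - t)*e^{-5*t}/2, t*(3 - t)*e^{-5*t}, (-t^2/2 + t + 1)*e^{-5*t}]]

A has Jordan form J = [[-5, 1, 0], [0, -5, 1], [0, 0, -5]] with A = PJP^{-1}, so e^{tA} = P e^{tJ} P^{-1}.

For a Jordan block J_k(λ), e^{tJ_k(λ)} = e^{λt} · (I + tN + t^2 N^2/2! + ... + t^{k-1} N^{k-1}/(k-1)!) where N is the nilpotent superdiagonal part.

Assembling the blocks and conjugating back gives the entries of e^{tA} as shown above.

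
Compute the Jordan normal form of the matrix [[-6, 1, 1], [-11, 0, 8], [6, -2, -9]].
The characteristic polynomial is det(xI - A) = (x + 5)^3, so the eigenvalues are -5 (algebraic multiplicity 3).

For λ = -5: rank(A + 5I) = 2, rank((A + 5I)^2) = 1, rank((A + 5I)^3) = 0. The eigenspace has dimension 3 - 2 = 1, so there is 1 Jordan block; the rank sequence gives block sizes [3].

Assembling the blocks gives the Jordan form J above.

J = [[-5, 1, 0], [0, -5, 1], [0, 0, -5]]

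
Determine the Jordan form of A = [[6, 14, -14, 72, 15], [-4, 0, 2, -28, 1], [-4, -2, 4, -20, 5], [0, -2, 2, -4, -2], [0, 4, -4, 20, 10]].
J = [[0, 0, 0, 0, 0], [0, 2, 0, 0, 0], [0, 0, 2, 0, 0], [0, 0, 0, 6, 1], [0, 0, 0, 0, 6]]

The characteristic polynomial is det(xI - A) = x(x - 6)^2(x - 2)^2, so the eigenvalues are 0 (algebraic multiplicity 1), 2 (algebraic multiplicity 2), 6 (algebraic multiplicity 2).

For λ = 0: algebraic multiplicity 1 gives one 1×1 block.

For λ = 2: rank(A - 2I) = 3. The eigenspace has dimension 5 - 3 = 2, so there are 2 Jordan blocks; the rank sequence gives block sizes [1, 1].

For λ = 6: rank(A - 6I) = 4, rank((A - 6I)^2) = 3. The eigenspace has dimension 5 - 4 = 1, so there is 1 Jordan block; the rank sequence gives block sizes [2].

Assembling the blocks gives the Jordan form J above.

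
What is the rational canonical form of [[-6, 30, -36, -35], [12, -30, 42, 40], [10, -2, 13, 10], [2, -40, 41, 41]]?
The invariant factors of A (the non-unit diagonal entries of the Smith normal form of xI - A over ℚ[x]) are x - 6, (x - 6)(x - 5)(x - 1), each dividing the next. The characteristic polynomial is their product, (x - 6)^2(x - 5)(x - 1).

The rational canonical form is the block-diagonal matrix of companion matrices C(f_i):
R = [[6, 0, 0, 0], [0, 0, 0, 30], [0, 1, 0, -41], [0, 0, 1, 12]].

R = [[6, 0, 0, 0], [0, 0, 0, 30], [0, 1, 0, -41], [0, 0, 1, 12]]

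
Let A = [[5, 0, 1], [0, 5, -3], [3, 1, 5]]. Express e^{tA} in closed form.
A has Jordan form J = [[5, 1, 0], [0, 5, 1], [0, 0, 5]] with A = PJP^{-1}, so e^{tA} = P e^{tJ} P^{-1}.

For a Jordan block J_k(λ), e^{tJ_k(λ)} = e^{λt} · (I + tN + t^2 N^2/2! + ... + t^{k-1} N^{k-1}/(k-1)!) where N is the nilpotent superdiagonal part.

Assembling the blocks and conjugating back gives the entries of e^{tA} as shown above.

e^{tA} = [[(3*t^2 + 2)*e^{5*t}/2, t^2*e^{5*t}/2, t*e^{5*t}], [-9*t^2*e^{5*t}/2, (2 - 3*t^2)*e^{5*t}/2, -3*t*e^{5*t}], [3*t*e^{5*t}, t*e^{5*t}, e^{5*t}]]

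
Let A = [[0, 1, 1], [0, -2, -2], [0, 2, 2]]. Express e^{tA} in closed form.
e^{tA} = [[1, t, t], [0, 1 - 2*t, -2*t], [0, 2*t, 2*t + 1]]

A has Jordan form J = [[0, 1, 0], [0, 0, 0], [0, 0, 0]] with A = PJP^{-1}, so e^{tA} = P e^{tJ} P^{-1}.

For a Jordan block J_k(λ), e^{tJ_k(λ)} = e^{λt} · (I + tN + t^2 N^2/2! + ... + t^{k-1} N^{k-1}/(k-1)!) where N is the nilpotent superdiagonal part.

Assembling the blocks and conjugating back gives the entries of e^{tA} as shown above.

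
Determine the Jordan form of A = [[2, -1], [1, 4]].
J = [[3, 1], [0, 3]]

The characteristic polynomial is det(xI - A) = (x - 3)^2, so the eigenvalues are 3 (algebraic multiplicity 2).

For λ = 3: rank(A - 3I) = 1, rank((A - 3I)^2) = 0. The eigenspace has dimension 2 - 1 = 1, so there is 1 Jordan block; the rank sequence gives block sizes [2].

Assembling the blocks gives the Jordan form J above.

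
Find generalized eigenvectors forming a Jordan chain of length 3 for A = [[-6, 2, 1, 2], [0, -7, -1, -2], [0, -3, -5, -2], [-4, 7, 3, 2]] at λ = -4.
v_1 = [[0, -1, 0, 1]]^T, v_2 = [[0, 1, 1, -1]]^T, v_3 = [[1, -2, -2, 4]]^T

We seek v_1 ∈ ker((A + 4I)^3) \ ker((A + 4I)^2), then set v_{i+1} = (A + 4I) v_i.

One such chain is v_1 = [[0, -1, 0, 1]]^T, v_2 = [[0, 1, 1, -1]]^T, v_3 = [[1, -2, -2, 4]]^T. Check: (A + 4I) v_3 = [[0, 0, 0, 0]]^T = 0.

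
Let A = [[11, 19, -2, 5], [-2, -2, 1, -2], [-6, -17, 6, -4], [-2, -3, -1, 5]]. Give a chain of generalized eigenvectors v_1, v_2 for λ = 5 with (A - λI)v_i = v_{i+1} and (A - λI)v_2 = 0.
We seek v_1 ∈ ker((A - 5I)^2) \ ker(A - 5I), then set v_{i+1} = (A - 5I) v_i.

One such chain is v_1 = [[0, 0, 1, 1]]^T, v_2 = [[3, -1, -3, -1]]^T. Check: (A - 5I) v_2 = [[0, 0, 0, 0]]^T = 0.

v_1 = [[0, 0, 1, 1]]^T, v_2 = [[3, -1, -3, -1]]^T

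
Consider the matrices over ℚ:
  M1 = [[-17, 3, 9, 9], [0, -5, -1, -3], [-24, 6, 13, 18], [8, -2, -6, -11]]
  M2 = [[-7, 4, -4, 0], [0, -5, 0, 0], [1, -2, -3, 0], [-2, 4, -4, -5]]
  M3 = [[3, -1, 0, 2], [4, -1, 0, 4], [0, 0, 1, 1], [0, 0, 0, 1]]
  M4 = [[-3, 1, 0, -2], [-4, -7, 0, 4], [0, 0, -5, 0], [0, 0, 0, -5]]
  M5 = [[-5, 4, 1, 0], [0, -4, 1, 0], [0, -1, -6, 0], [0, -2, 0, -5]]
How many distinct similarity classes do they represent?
Characteristic polynomials: χ_{M1} = (x + 5)^4, χ_{M2} = (x + 5)^4, χ_{M3} = (x - 1)^4, χ_{M4} = (x + 5)^4, χ_{M5} = (x + 5)^4.

{M1, M5}: invariant factors x + 5, (x + 5)^3.

{M2, M4}: invariant factors x + 5, x + 5, (x + 5)^2.

{M3}: invariant factors (x - 1)^2, (x - 1)^2.

Matrices are similar if and only if their invariant-factor lists agree; the partition into similarity classes is {M1, M5}, {M2, M4}, {M3}.

3 classes: {M1, M5}, {M2, M4}, {M3}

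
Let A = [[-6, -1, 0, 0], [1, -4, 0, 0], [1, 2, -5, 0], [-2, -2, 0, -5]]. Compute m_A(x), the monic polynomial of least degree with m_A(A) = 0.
m_A(x) = (x + 5)^3

The characteristic polynomial factors as (x + 5)^4. The minimal polynomial is ∏(x - λ)^{k_λ} where k_λ is the size of the largest Jordan block at λ.

For λ = -5: rank(A + 5I) = 2, and the largest Jordan block has size 3 (the smallest k with rank((A + 5I)^k) = rank((A + 5I)^(k+1))).

So m_A(x) = (x + 5)^3.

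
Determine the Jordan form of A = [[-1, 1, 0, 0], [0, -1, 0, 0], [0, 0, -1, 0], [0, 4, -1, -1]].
J = [[-1, 1, 0, 0], [0, -1, 0, 0], [0, 0, -1, 1], [0, 0, 0, -1]]

The characteristic polynomial is det(xI - A) = (x + 1)^4, so the eigenvalues are -1 (algebraic multiplicity 4).

For λ = -1: rank(A + I) = 2, rank((A + I)^2) = 0. The eigenspace has dimension 4 - 2 = 2, so there are 2 Jordan blocks; the rank sequence gives block sizes [2, 2].

Assembling the blocks gives the Jordan form J above.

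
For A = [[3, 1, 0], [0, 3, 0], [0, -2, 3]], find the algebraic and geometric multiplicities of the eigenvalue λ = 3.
algebraic multiplicity 3, geometric multiplicity 2

The characteristic polynomial is (x - 3)^3, so the factor x - 3 appears with exponent 3: the algebraic multiplicity is 3.

rank(A - 3I) = 1, so the eigenspace has dimension 3 - 1 = 2: the geometric multiplicity is 2.

Since 2 < 3, A is not diagonalizable.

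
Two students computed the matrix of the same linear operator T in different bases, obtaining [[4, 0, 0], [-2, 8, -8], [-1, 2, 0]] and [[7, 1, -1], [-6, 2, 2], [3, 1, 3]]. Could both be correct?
Two matrices over a field are similar if and only if they have the same invariant factors.

Both A and B have characteristic polynomial (x - 4)^3 and minimal polynomial (x - 4)^2. Computing further, both have invariant factors x - 4, (x - 4)^2. Hence A and B are similar.

Yes.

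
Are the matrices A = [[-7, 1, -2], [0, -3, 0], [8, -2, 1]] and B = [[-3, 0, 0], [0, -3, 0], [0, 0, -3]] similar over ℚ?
No.

Both have characteristic polynomial (x + 3)^3, but the minimal polynomial of A is (x + 3)^2 while the minimal polynomial of B is x + 3. The minimal polynomial is a similarity invariant, so A and B are not similar.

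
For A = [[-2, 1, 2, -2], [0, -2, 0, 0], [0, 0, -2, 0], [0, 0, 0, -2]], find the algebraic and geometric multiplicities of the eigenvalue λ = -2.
algebraic multiplicity 4, geometric multiplicity 3

The characteristic polynomial is (x + 2)^4, so the factor x + 2 appears with exponent 4: the algebraic multiplicity is 4.

rank(A + 2I) = 1, so the eigenspace has dimension 4 - 1 = 3: the geometric multiplicity is 3.

Since 3 < 4, A is not diagonalizable.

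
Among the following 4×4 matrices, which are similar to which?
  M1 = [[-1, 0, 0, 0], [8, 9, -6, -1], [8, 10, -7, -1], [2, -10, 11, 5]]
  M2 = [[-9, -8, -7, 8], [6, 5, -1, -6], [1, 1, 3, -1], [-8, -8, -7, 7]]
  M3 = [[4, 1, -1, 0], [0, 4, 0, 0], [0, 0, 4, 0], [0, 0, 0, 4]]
Characteristic polynomials: χ_{M1} = (x - 4)^2(x + 1)^2, χ_{M2} = (x - 4)^2(x + 1)^2, χ_{M3} = (x - 4)^4.

{M1, M2}: invariant factors x + 1, (x - 4)^2(x + 1).

{M3}: invariant factors x - 4, x - 4, (x - 4)^2.

Matrices are similar if and only if their invariant-factor lists agree; the partition into similarity classes is {M1, M2}, {M3}.

2 classes: {M1, M2}, {M3}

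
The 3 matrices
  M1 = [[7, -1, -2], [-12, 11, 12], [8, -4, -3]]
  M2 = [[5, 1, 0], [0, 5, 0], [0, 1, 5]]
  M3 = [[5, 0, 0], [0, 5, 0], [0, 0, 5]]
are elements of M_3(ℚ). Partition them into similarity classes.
2 classes: {M1, M2}, {M3}

Characteristic polynomials: χ_{M1} = (x - 5)^3, χ_{M2} = (x - 5)^3, χ_{M3} = (x - 5)^3.

{M1, M2}: invariant factors x - 5, (x - 5)^2.

{M3}: invariant factors x - 5, x - 5, x - 5.

Matrices are similar if and only if their invariant-factor lists agree; the partition into similarity classes is {M1, M2}, {M3}.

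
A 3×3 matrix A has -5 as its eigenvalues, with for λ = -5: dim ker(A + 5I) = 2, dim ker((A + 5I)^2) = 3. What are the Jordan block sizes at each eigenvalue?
Jordan blocks: (-5, 2), (-5, 1)

λ = -5: successive nullity increments [2, 1] count blocks of size ≥ k; block sizes are [2, 1].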